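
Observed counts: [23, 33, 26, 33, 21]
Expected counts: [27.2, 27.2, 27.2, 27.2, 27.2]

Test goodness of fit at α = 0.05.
Chi-square goodness of fit test:
H₀: observed counts match expected distribution
H₁: observed counts differ from expected distribution
df = k - 1 = 4
χ² = Σ(O - E)²/E
   = (23 - 27.2)²/27.2 + (33 - 27.2)²/27.2 + (26 - 27.2)²/27.2 + (33 - 27.2)²/27.2 + (21 - 27.2)²/27.2
   = 0.649 + 1.237 + 0.053 + 1.237 + 1.413
   = 4.59
p-value = 0.3322

Since p-value > α = 0.05, we fail to reject H₀.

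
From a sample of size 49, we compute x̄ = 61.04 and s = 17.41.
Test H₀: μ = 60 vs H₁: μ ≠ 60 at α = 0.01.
One-sample t-test:
H₀: μ = 60
H₁: μ ≠ 60
df = n - 1 = 48
t = (x̄ - μ₀) / (s/√n) = (61.04 - 60) / (17.41/√49) = 0.418
p-value = 0.6777

Since p-value > α = 0.01, we fail to reject H₀.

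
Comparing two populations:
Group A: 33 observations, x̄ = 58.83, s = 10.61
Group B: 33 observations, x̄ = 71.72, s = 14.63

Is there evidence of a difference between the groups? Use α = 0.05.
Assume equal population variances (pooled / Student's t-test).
Student's two-sample t-test (equal variances):
H₀: μ₁ = μ₂
H₁: μ₁ ≠ μ₂
df = n₁ + n₂ - 2 = 64
Pooled variance s_p² = [(n₁-1)s₁² + (n₂-1)s₂²] / (n₁ + n₂ - 2) = [(32)(10.61²) + (32)(14.63²)] / 64 = 163.3045
SE = √(s_p²(1/n₁ + 1/n₂)) = √(163.3045 × (1/33 + 1/33)) = 3.1460
t = (x̄₁ - x̄₂) / SE = (58.83 - 71.72) / 3.1460 = -12.89 / 3.1460 = -4.097
p-value = 0.0001

Since p-value < α = 0.05, we reject H₀.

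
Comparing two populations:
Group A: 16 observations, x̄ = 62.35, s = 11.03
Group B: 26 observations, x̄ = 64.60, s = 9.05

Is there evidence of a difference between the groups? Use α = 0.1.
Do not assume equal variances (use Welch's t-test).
Welch's two-sample t-test:
H₀: μ₁ = μ₂
H₁: μ₁ ≠ μ₂
s₁²/n₁ = 11.03²/16 = 7.6038,  s₂²/n₂ = 9.05²/26 = 3.1501
SE = √(s₁²/n₁ + s₂²/n₂) = √(7.6038 + 3.1501) = 3.2793
df (Welch-Satterthwaite) = (s₁²/n₁ + s₂²/n₂)² / [(s₁²/n₁)²/(n₁-1) + (s₂²/n₂)²/(n₂-1)] ≈ 27.20
t = (x̄₁ - x̄₂) / SE = (62.35 - 64.60) / 3.2793 = -2.25 / 3.2793 = -0.686
p-value = 0.4984

Since p-value > α = 0.1, we fail to reject H₀.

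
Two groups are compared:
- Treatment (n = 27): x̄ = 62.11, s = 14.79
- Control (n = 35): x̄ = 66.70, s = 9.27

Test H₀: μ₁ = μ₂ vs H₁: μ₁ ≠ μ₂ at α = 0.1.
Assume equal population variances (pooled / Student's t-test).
Student's two-sample t-test (equal variances):
H₀: μ₁ = μ₂
H₁: μ₁ ≠ μ₂
df = n₁ + n₂ - 2 = 60
Pooled variance s_p² = [(n₁-1)s₁² + (n₂-1)s₂²] / (n₁ + n₂ - 2) = [(26)(14.79²) + (34)(9.27²)] / 60 = 143.4844
SE = √(s_p²(1/n₁ + 1/n₂)) = √(143.4844 × (1/27 + 1/35)) = 3.0682
t = (x̄₁ - x̄₂) / SE = (62.11 - 66.70) / 3.0682 = -4.59 / 3.0682 = -1.496
p-value = 0.1399

Since p-value > α = 0.1, we fail to reject H₀.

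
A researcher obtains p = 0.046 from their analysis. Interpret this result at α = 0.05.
Since p = 0.046 < α = 0.05, reject H₀.
There is sufficient evidence to reject the null hypothesis; the result is statistically significant at the 0.05 level.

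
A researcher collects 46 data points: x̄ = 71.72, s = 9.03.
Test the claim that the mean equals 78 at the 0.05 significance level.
One-sample t-test:
H₀: μ = 78
H₁: μ ≠ 78
df = n - 1 = 45
t = (x̄ - μ₀) / (s/√n) = (71.72 - 78) / (9.03/√46) = -4.717
p-value < 0.0001

Since p-value < α = 0.05, we reject H₀.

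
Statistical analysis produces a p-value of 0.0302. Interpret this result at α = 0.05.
Since p = 0.0302 < α = 0.05, reject H₀.
There is sufficient evidence to reject the null hypothesis; the result is statistically significant at the 0.05 level.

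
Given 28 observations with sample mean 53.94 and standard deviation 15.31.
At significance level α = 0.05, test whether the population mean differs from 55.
One-sample t-test:
H₀: μ = 55
H₁: μ ≠ 55
df = n - 1 = 27
t = (x̄ - μ₀) / (s/√n) = (53.94 - 55) / (15.31/√28) = -0.366
p-value = 0.7170

Since p-value > α = 0.05, we fail to reject H₀.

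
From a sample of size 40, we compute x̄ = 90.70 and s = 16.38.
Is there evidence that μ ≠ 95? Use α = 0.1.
One-sample t-test:
H₀: μ = 95
H₁: μ ≠ 95
df = n - 1 = 39
t = (x̄ - μ₀) / (s/√n) = (90.70 - 95) / (16.38/√40) = -1.660
p-value = 0.1049

Since p-value > α = 0.1, we fail to reject H₀.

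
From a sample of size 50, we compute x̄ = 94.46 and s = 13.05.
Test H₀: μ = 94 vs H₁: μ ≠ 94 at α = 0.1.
One-sample t-test:
H₀: μ = 94
H₁: μ ≠ 94
df = n - 1 = 49
t = (x̄ - μ₀) / (s/√n) = (94.46 - 94) / (13.05/√50) = 0.249
p-value = 0.8042

Since p-value > α = 0.1, we fail to reject H₀.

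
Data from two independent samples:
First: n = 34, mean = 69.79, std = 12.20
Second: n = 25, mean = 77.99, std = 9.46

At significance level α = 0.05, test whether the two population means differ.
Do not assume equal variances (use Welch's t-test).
Welch's two-sample t-test:
H₀: μ₁ = μ₂
H₁: μ₁ ≠ μ₂
s₁²/n₁ = 12.20²/34 = 4.3776,  s₂²/n₂ = 9.46²/25 = 3.5797
SE = √(s₁²/n₁ + s₂²/n₂) = √(4.3776 + 3.5797) = 2.8209
df (Welch-Satterthwaite) = (s₁²/n₁ + s₂²/n₂)² / [(s₁²/n₁)²/(n₁-1) + (s₂²/n₂)²/(n₂-1)] ≈ 56.81
t = (x̄₁ - x̄₂) / SE = (69.79 - 77.99) / 2.8209 = -8.20 / 2.8209 = -2.907
p-value = 0.0052

Since p-value < α = 0.05, we reject H₀.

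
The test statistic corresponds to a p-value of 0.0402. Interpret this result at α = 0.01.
Since p = 0.0402 > α = 0.01, fail to reject H₀.
There is insufficient evidence to reject the null hypothesis; the result is not statistically significant at the 0.01 level.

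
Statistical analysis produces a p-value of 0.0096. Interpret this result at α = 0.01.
Since p = 0.0096 < α = 0.01, reject H₀.
There is sufficient evidence to reject the null hypothesis; the result is statistically significant at the 0.01 level.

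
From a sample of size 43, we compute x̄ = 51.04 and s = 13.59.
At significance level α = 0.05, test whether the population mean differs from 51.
One-sample t-test:
H₀: μ = 51
H₁: μ ≠ 51
df = n - 1 = 42
t = (x̄ - μ₀) / (s/√n) = (51.04 - 51) / (13.59/√43) = 0.019
p-value = 0.9847

Since p-value > α = 0.05, we fail to reject H₀.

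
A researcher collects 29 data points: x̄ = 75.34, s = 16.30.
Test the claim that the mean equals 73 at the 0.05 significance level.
One-sample t-test:
H₀: μ = 73
H₁: μ ≠ 73
df = n - 1 = 28
t = (x̄ - μ₀) / (s/√n) = (75.34 - 73) / (16.30/√29) = 0.773
p-value = 0.4459

Since p-value > α = 0.05, we fail to reject H₀.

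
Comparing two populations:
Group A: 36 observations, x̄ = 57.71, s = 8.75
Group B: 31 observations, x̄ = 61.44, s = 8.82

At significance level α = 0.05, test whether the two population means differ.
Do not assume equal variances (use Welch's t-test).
Welch's two-sample t-test:
H₀: μ₁ = μ₂
H₁: μ₁ ≠ μ₂
s₁²/n₁ = 8.75²/36 = 2.1267,  s₂²/n₂ = 8.82²/31 = 2.5094
SE = √(s₁²/n₁ + s₂²/n₂) = √(2.1267 + 2.5094) = 2.1532
df (Welch-Satterthwaite) = (s₁²/n₁ + s₂²/n₂)² / [(s₁²/n₁)²/(n₁-1) + (s₂²/n₂)²/(n₂-1)] ≈ 63.38
t = (x̄₁ - x̄₂) / SE = (57.71 - 61.44) / 2.1532 = -3.73 / 2.1532 = -1.732
p-value = 0.0881

Since p-value > α = 0.05, we fail to reject H₀.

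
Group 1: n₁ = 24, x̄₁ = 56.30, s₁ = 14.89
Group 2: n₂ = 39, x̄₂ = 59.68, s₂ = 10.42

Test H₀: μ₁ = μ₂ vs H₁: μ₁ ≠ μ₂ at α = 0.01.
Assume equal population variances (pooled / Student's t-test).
Student's two-sample t-test (equal variances):
H₀: μ₁ = μ₂
H₁: μ₁ ≠ μ₂
df = n₁ + n₂ - 2 = 61
Pooled variance s_p² = [(n₁-1)s₁² + (n₂-1)s₂²] / (n₁ + n₂ - 2) = [(23)(14.89²) + (38)(10.42²)] / 61 = 151.2341
SE = √(s_p²(1/n₁ + 1/n₂)) = √(151.2341 × (1/24 + 1/39)) = 3.1905
t = (x̄₁ - x̄₂) / SE = (56.30 - 59.68) / 3.1905 = -3.38 / 3.1905 = -1.059
p-value = 0.2936

Since p-value > α = 0.01, we fail to reject H₀.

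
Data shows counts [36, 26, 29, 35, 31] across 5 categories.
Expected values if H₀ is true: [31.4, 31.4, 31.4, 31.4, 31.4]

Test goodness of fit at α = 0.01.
Chi-square goodness of fit test:
H₀: observed counts match expected distribution
H₁: observed counts differ from expected distribution
df = k - 1 = 4
χ² = Σ(O - E)²/E
   = (36 - 31.4)²/31.4 + (26 - 31.4)²/31.4 + (29 - 31.4)²/31.4 + (35 - 31.4)²/31.4 + (31 - 31.4)²/31.4
   = 0.674 + 0.929 + 0.183 + 0.413 + 0.005
   = 2.20
p-value = 0.6983

Since p-value > α = 0.01, we fail to reject H₀.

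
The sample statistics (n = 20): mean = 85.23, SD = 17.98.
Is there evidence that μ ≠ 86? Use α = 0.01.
One-sample t-test:
H₀: μ = 86
H₁: μ ≠ 86
df = n - 1 = 19
t = (x̄ - μ₀) / (s/√n) = (85.23 - 86) / (17.98/√20) = -0.192
p-value = 0.8501

Since p-value > α = 0.01, we fail to reject H₀.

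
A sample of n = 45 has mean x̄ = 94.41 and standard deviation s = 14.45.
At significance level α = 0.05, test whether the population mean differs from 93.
One-sample t-test:
H₀: μ = 93
H₁: μ ≠ 93
df = n - 1 = 44
t = (x̄ - μ₀) / (s/√n) = (94.41 - 93) / (14.45/√45) = 0.655
p-value = 0.5162

Since p-value > α = 0.05, we fail to reject H₀.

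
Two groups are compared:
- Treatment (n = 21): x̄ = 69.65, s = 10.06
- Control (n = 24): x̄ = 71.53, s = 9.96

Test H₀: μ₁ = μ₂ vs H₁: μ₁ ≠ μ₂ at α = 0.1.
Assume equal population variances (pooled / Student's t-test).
Student's two-sample t-test (equal variances):
H₀: μ₁ = μ₂
H₁: μ₁ ≠ μ₂
df = n₁ + n₂ - 2 = 43
Pooled variance s_p² = [(n₁-1)s₁² + (n₂-1)s₂²] / (n₁ + n₂ - 2) = [(20)(10.06²) + (23)(9.96²)] / 43 = 100.1328
SE = √(s_p²(1/n₁ + 1/n₂)) = √(100.1328 × (1/21 + 1/24)) = 2.9901
t = (x̄₁ - x̄₂) / SE = (69.65 - 71.53) / 2.9901 = -1.88 / 2.9901 = -0.629
p-value = 0.5328

Since p-value > α = 0.1, we fail to reject H₀.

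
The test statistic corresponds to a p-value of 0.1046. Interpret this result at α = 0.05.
Since p = 0.1046 > α = 0.05, fail to reject H₀.
There is insufficient evidence to reject the null hypothesis; the result is not statistically significant at the 0.05 level.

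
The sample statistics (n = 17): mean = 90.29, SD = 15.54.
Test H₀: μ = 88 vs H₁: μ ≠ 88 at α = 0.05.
One-sample t-test:
H₀: μ = 88
H₁: μ ≠ 88
df = n - 1 = 16
t = (x̄ - μ₀) / (s/√n) = (90.29 - 88) / (15.54/√17) = 0.608
p-value = 0.5520

Since p-value > α = 0.05, we fail to reject H₀.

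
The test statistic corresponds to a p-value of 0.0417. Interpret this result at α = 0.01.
Since p = 0.0417 > α = 0.01, fail to reject H₀.
There is insufficient evidence to reject the null hypothesis; the result is not statistically significant at the 0.01 level.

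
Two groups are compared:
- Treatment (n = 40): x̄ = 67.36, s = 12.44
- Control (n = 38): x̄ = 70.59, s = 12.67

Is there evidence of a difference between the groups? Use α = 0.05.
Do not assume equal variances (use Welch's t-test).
Welch's two-sample t-test:
H₀: μ₁ = μ₂
H₁: μ₁ ≠ μ₂
s₁²/n₁ = 12.44²/40 = 3.8688,  s₂²/n₂ = 12.67²/38 = 4.2244
SE = √(s₁²/n₁ + s₂²/n₂) = √(3.8688 + 4.2244) = 2.8449
df (Welch-Satterthwaite) = (s₁²/n₁ + s₂²/n₂)² / [(s₁²/n₁)²/(n₁-1) + (s₂²/n₂)²/(n₂-1)] ≈ 75.63
t = (x̄₁ - x̄₂) / SE = (67.36 - 70.59) / 2.8449 = -3.23 / 2.8449 = -1.135
p-value = 0.2598

Since p-value > α = 0.05, we fail to reject H₀.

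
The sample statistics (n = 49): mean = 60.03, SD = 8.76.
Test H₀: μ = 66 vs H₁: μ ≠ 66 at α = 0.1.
One-sample t-test:
H₀: μ = 66
H₁: μ ≠ 66
df = n - 1 = 48
t = (x̄ - μ₀) / (s/√n) = (60.03 - 66) / (8.76/√49) = -4.771
p-value < 0.0001

Since p-value < α = 0.1, we reject H₀.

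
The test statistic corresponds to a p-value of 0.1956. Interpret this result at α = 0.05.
Since p = 0.1956 > α = 0.05, fail to reject H₀.
There is insufficient evidence to reject the null hypothesis; the result is not statistically significant at the 0.05 level.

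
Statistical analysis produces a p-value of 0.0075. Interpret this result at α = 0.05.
Since p = 0.0075 < α = 0.05, reject H₀.
There is sufficient evidence to reject the null hypothesis; the result is statistically significant at the 0.05 level.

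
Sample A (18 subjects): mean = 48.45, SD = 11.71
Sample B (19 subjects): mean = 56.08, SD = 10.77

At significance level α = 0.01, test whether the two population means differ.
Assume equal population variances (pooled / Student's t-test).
Student's two-sample t-test (equal variances):
H₀: μ₁ = μ₂
H₁: μ₁ ≠ μ₂
df = n₁ + n₂ - 2 = 35
Pooled variance s_p² = [(n₁-1)s₁² + (n₂-1)s₂²] / (n₁ + n₂ - 2) = [(17)(11.71²) + (18)(10.77²)] / 35 = 126.2566
SE = √(s_p²(1/n₁ + 1/n₂)) = √(126.2566 × (1/18 + 1/19)) = 3.6959
t = (x̄₁ - x̄₂) / SE = (48.45 - 56.08) / 3.6959 = -7.63 / 3.6959 = -2.064
p-value = 0.0464

Since p-value > α = 0.01, we fail to reject H₀.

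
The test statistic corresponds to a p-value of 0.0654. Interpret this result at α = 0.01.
Since p = 0.0654 > α = 0.01, fail to reject H₀.
There is insufficient evidence to reject the null hypothesis; the result is not statistically significant at the 0.01 level.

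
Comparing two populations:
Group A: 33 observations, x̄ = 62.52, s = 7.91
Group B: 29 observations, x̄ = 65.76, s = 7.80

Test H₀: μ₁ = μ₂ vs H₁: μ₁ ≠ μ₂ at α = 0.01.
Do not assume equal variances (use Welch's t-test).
Welch's two-sample t-test:
H₀: μ₁ = μ₂
H₁: μ₁ ≠ μ₂
s₁²/n₁ = 7.91²/33 = 1.8960,  s₂²/n₂ = 7.80²/29 = 2.0979
SE = √(s₁²/n₁ + s₂²/n₂) = √(1.8960 + 2.0979) = 1.9985
df (Welch-Satterthwaite) = (s₁²/n₁ + s₂²/n₂)² / [(s₁²/n₁)²/(n₁-1) + (s₂²/n₂)²/(n₂-1)] ≈ 59.18
t = (x̄₁ - x̄₂) / SE = (62.52 - 65.76) / 1.9985 = -3.24 / 1.9985 = -1.621
p-value = 0.1103

Since p-value > α = 0.01, we fail to reject H₀.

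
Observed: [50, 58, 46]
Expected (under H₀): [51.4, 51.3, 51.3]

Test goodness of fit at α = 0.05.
Chi-square goodness of fit test:
H₀: observed counts match expected distribution
H₁: observed counts differ from expected distribution
df = k - 1 = 2
χ² = Σ(O - E)²/E
   = (50 - 51.4)²/51.4 + (58 - 51.3)²/51.3 + (46 - 51.3)²/51.3
   = 0.038 + 0.875 + 0.548
   = 1.46
p-value = 0.4817

Since p-value > α = 0.05, we fail to reject H₀.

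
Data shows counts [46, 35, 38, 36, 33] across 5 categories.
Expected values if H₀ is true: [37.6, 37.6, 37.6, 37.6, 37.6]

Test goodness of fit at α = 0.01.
Chi-square goodness of fit test:
H₀: observed counts match expected distribution
H₁: observed counts differ from expected distribution
df = k - 1 = 4
χ² = Σ(O - E)²/E
   = (46 - 37.6)²/37.6 + (35 - 37.6)²/37.6 + (38 - 37.6)²/37.6 + (36 - 37.6)²/37.6 + (33 - 37.6)²/37.6
   = 1.877 + 0.180 + 0.004 + 0.068 + 0.563
   = 2.69
p-value = 0.6107

Since p-value > α = 0.01, we fail to reject H₀.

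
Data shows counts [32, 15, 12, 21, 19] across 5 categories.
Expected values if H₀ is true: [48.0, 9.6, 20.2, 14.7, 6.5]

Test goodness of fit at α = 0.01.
Chi-square goodness of fit test:
H₀: observed counts match expected distribution
H₁: observed counts differ from expected distribution
df = k - 1 = 4
χ² = Σ(O - E)²/E
   = (32 - 48.0)²/48.0 + (15 - 9.6)²/9.6 + (12 - 20.2)²/20.2 + (21 - 14.7)²/14.7 + (19 - 6.5)²/6.5
   = 5.333 + 3.038 + 3.329 + 2.700 + 24.038
   = 38.44
p-value < 0.0001

Since p-value < α = 0.01, we reject H₀.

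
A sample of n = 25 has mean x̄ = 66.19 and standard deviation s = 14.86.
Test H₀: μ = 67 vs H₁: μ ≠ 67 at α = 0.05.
One-sample t-test:
H₀: μ = 67
H₁: μ ≠ 67
df = n - 1 = 24
t = (x̄ - μ₀) / (s/√n) = (66.19 - 67) / (14.86/√25) = -0.273
p-value = 0.7875

Since p-value > α = 0.05, we fail to reject H₀.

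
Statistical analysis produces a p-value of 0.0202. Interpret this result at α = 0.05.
Since p = 0.0202 < α = 0.05, reject H₀.
There is sufficient evidence to reject the null hypothesis; the result is statistically significant at the 0.05 level.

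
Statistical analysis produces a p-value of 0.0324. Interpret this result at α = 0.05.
Since p = 0.0324 < α = 0.05, reject H₀.
There is sufficient evidence to reject the null hypothesis; the result is statistically significant at the 0.05 level.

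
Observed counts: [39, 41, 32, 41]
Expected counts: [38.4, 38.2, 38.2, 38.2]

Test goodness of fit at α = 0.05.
Chi-square goodness of fit test:
H₀: observed counts match expected distribution
H₁: observed counts differ from expected distribution
df = k - 1 = 3
χ² = Σ(O - E)²/E
   = (39 - 38.4)²/38.4 + (41 - 38.2)²/38.2 + (32 - 38.2)²/38.2 + (41 - 38.2)²/38.2
   = 0.009 + 0.205 + 1.006 + 0.205
   = 1.43
p-value = 0.6994

Since p-value > α = 0.05, we fail to reject H₀.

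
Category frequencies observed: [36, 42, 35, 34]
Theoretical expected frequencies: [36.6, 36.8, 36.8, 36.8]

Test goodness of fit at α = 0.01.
Chi-square goodness of fit test:
H₀: observed counts match expected distribution
H₁: observed counts differ from expected distribution
df = k - 1 = 3
χ² = Σ(O - E)²/E
   = (36 - 36.6)²/36.6 + (42 - 36.8)²/36.8 + (35 - 36.8)²/36.8 + (34 - 36.8)²/36.8
   = 0.010 + 0.735 + 0.088 + 0.213
   = 1.05
p-value = 0.7902

Since p-value > α = 0.01, we fail to reject H₀.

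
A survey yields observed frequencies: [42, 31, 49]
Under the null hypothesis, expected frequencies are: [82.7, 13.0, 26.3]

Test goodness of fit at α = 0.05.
Chi-square goodness of fit test:
H₀: observed counts match expected distribution
H₁: observed counts differ from expected distribution
df = k - 1 = 2
χ² = Σ(O - E)²/E
   = (42 - 82.7)²/82.7 + (31 - 13.0)²/13.0 + (49 - 26.3)²/26.3
   = 20.030 + 24.923 + 19.593
   = 64.55
p-value < 0.0001

Since p-value < α = 0.05, we reject H₀.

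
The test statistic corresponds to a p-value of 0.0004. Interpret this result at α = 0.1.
Since p = 0.0004 < α = 0.1, reject H₀.
There is sufficient evidence to reject the null hypothesis; the result is statistically significant at the 0.1 level.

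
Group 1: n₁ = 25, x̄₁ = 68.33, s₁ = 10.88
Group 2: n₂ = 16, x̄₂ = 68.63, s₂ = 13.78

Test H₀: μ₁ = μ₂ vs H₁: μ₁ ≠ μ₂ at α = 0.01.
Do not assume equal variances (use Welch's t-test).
Welch's two-sample t-test:
H₀: μ₁ = μ₂
H₁: μ₁ ≠ μ₂
s₁²/n₁ = 10.88²/25 = 4.7350,  s₂²/n₂ = 13.78²/16 = 11.8680
SE = √(s₁²/n₁ + s₂²/n₂) = √(4.7350 + 11.8680) = 4.0747
df (Welch-Satterthwaite) = (s₁²/n₁ + s₂²/n₂)² / [(s₁²/n₁)²/(n₁-1) + (s₂²/n₂)²/(n₂-1)] ≈ 26.70
t = (x̄₁ - x̄₂) / SE = (68.33 - 68.63) / 4.0747 = -0.30 / 4.0747 = -0.074
p-value = 0.9419

Since p-value > α = 0.01, we fail to reject H₀.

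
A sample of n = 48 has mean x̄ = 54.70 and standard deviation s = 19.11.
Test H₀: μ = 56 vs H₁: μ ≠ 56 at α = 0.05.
One-sample t-test:
H₀: μ = 56
H₁: μ ≠ 56
df = n - 1 = 47
t = (x̄ - μ₀) / (s/√n) = (54.70 - 56) / (19.11/√48) = -0.471
p-value = 0.6396

Since p-value > α = 0.05, we fail to reject H₀.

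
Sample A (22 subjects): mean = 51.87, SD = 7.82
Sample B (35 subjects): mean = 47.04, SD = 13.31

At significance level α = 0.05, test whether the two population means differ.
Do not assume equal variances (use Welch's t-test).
Welch's two-sample t-test:
H₀: μ₁ = μ₂
H₁: μ₁ ≠ μ₂
s₁²/n₁ = 7.82²/22 = 2.7797,  s₂²/n₂ = 13.31²/35 = 5.0616
SE = √(s₁²/n₁ + s₂²/n₂) = √(2.7797 + 5.0616) = 2.8002
df (Welch-Satterthwaite) = (s₁²/n₁ + s₂²/n₂)² / [(s₁²/n₁)²/(n₁-1) + (s₂²/n₂)²/(n₂-1)] ≈ 54.83
t = (x̄₁ - x̄₂) / SE = (51.87 - 47.04) / 2.8002 = 4.83 / 2.8002 = 1.725
p-value = 0.0902

Since p-value > α = 0.05, we fail to reject H₀.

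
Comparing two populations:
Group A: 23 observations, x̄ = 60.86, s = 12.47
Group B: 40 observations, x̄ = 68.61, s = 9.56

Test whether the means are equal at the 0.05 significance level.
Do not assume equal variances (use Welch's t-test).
Welch's two-sample t-test:
H₀: μ₁ = μ₂
H₁: μ₁ ≠ μ₂
s₁²/n₁ = 12.47²/23 = 6.7609,  s₂²/n₂ = 9.56²/40 = 2.2848
SE = √(s₁²/n₁ + s₂²/n₂) = √(6.7609 + 2.2848) = 3.0076
df (Welch-Satterthwaite) = (s₁²/n₁ + s₂²/n₂)² / [(s₁²/n₁)²/(n₁-1) + (s₂²/n₂)²/(n₂-1)] ≈ 37.00
t = (x̄₁ - x̄₂) / SE = (60.86 - 68.61) / 3.0076 = -7.75 / 3.0076 = -2.577
p-value = 0.0141

Since p-value < α = 0.05, we reject H₀.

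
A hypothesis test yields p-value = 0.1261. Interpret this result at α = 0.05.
Since p = 0.1261 > α = 0.05, fail to reject H₀.
There is insufficient evidence to reject the null hypothesis; the result is not statistically significant at the 0.05 level.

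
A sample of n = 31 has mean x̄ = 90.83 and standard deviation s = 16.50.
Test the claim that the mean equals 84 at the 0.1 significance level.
One-sample t-test:
H₀: μ = 84
H₁: μ ≠ 84
df = n - 1 = 30
t = (x̄ - μ₀) / (s/√n) = (90.83 - 84) / (16.50/√31) = 2.305
p-value = 0.0283

Since p-value < α = 0.1, we reject H₀.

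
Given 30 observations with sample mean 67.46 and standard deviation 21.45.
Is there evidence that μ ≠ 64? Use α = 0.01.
One-sample t-test:
H₀: μ = 64
H₁: μ ≠ 64
df = n - 1 = 29
t = (x̄ - μ₀) / (s/√n) = (67.46 - 64) / (21.45/√30) = 0.884
p-value = 0.3842

Since p-value > α = 0.01, we fail to reject H₀.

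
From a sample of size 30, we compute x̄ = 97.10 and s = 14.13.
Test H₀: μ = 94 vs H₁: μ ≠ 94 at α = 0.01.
One-sample t-test:
H₀: μ = 94
H₁: μ ≠ 94
df = n - 1 = 29
t = (x̄ - μ₀) / (s/√n) = (97.10 - 94) / (14.13/√30) = 1.202
p-value = 0.2392

Since p-value > α = 0.01, we fail to reject H₀.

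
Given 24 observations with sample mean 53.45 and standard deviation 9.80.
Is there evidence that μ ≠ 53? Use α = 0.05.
One-sample t-test:
H₀: μ = 53
H₁: μ ≠ 53
df = n - 1 = 23
t = (x̄ - μ₀) / (s/√n) = (53.45 - 53) / (9.80/√24) = 0.225
p-value = 0.8240

Since p-value > α = 0.05, we fail to reject H₀.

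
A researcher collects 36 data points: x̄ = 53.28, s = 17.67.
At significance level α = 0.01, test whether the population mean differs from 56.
One-sample t-test:
H₀: μ = 56
H₁: μ ≠ 56
df = n - 1 = 35
t = (x̄ - μ₀) / (s/√n) = (53.28 - 56) / (17.67/√36) = -0.924
p-value = 0.3620

Since p-value > α = 0.01, we fail to reject H₀.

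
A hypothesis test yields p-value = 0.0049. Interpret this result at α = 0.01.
Since p = 0.0049 < α = 0.01, reject H₀.
There is sufficient evidence to reject the null hypothesis; the result is statistically significant at the 0.01 level.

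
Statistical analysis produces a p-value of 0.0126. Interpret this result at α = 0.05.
Since p = 0.0126 < α = 0.05, reject H₀.
There is sufficient evidence to reject the null hypothesis; the result is statistically significant at the 0.05 level.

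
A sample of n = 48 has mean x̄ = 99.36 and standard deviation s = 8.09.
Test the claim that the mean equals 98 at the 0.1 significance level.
One-sample t-test:
H₀: μ = 98
H₁: μ ≠ 98
df = n - 1 = 47
t = (x̄ - μ₀) / (s/√n) = (99.36 - 98) / (8.09/√48) = 1.165
p-value = 0.2500

Since p-value > α = 0.1, we fail to reject H₀.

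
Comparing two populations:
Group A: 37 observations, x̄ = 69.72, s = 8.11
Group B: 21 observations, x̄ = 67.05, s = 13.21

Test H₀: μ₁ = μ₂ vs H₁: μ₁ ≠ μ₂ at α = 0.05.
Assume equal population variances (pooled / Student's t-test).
Student's two-sample t-test (equal variances):
H₀: μ₁ = μ₂
H₁: μ₁ ≠ μ₂
df = n₁ + n₂ - 2 = 56
Pooled variance s_p² = [(n₁-1)s₁² + (n₂-1)s₂²] / (n₁ + n₂ - 2) = [(36)(8.11²) + (20)(13.21²)] / 56 = 104.6050
SE = √(s_p²(1/n₁ + 1/n₂)) = √(104.6050 × (1/37 + 1/21)) = 2.7943
t = (x̄₁ - x̄₂) / SE = (69.72 - 67.05) / 2.7943 = 2.67 / 2.7943 = 0.956
p-value = 0.3434

Since p-value > α = 0.05, we fail to reject H₀.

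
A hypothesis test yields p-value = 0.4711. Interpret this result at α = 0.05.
Since p = 0.4711 > α = 0.05, fail to reject H₀.
There is insufficient evidence to reject the null hypothesis; the result is not statistically significant at the 0.05 level.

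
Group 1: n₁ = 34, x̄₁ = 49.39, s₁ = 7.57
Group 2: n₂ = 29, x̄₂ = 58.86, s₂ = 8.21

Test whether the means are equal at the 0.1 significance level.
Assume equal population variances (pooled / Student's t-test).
Student's two-sample t-test (equal variances):
H₀: μ₁ = μ₂
H₁: μ₁ ≠ μ₂
df = n₁ + n₂ - 2 = 61
Pooled variance s_p² = [(n₁-1)s₁² + (n₂-1)s₂²] / (n₁ + n₂ - 2) = [(33)(7.57²) + (28)(8.21²)] / 61 = 61.9406
SE = √(s_p²(1/n₁ + 1/n₂)) = √(61.9406 × (1/34 + 1/29)) = 1.9894
t = (x̄₁ - x̄₂) / SE = (49.39 - 58.86) / 1.9894 = -9.47 / 1.9894 = -4.760
p-value < 0.0001

Since p-value < α = 0.1, we reject H₀.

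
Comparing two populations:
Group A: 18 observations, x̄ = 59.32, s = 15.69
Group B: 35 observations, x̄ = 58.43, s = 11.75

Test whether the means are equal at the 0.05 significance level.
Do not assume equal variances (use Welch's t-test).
Welch's two-sample t-test:
H₀: μ₁ = μ₂
H₁: μ₁ ≠ μ₂
s₁²/n₁ = 15.69²/18 = 13.6764,  s₂²/n₂ = 11.75²/35 = 3.9446
SE = √(s₁²/n₁ + s₂²/n₂) = √(13.6764 + 3.9446) = 4.1977
df (Welch-Satterthwaite) = (s₁²/n₁ + s₂²/n₂)² / [(s₁²/n₁)²/(n₁-1) + (s₂²/n₂)²/(n₂-1)] ≈ 27.09
t = (x̄₁ - x̄₂) / SE = (59.32 - 58.43) / 4.1977 = 0.89 / 4.1977 = 0.212
p-value = 0.8337

Since p-value > α = 0.05, we fail to reject H₀.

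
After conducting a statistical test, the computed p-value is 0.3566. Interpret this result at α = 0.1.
Since p = 0.3566 > α = 0.1, fail to reject H₀.
There is insufficient evidence to reject the null hypothesis; the result is not statistically significant at the 0.1 level.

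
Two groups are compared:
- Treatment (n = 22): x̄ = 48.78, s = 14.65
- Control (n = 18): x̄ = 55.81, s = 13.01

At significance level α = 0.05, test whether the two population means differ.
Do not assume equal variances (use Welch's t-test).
Welch's two-sample t-test:
H₀: μ₁ = μ₂
H₁: μ₁ ≠ μ₂
s₁²/n₁ = 14.65²/22 = 9.7556,  s₂²/n₂ = 13.01²/18 = 9.4033
SE = √(s₁²/n₁ + s₂²/n₂) = √(9.7556 + 9.4033) = 4.3771
df (Welch-Satterthwaite) = (s₁²/n₁ + s₂²/n₂)² / [(s₁²/n₁)²/(n₁-1) + (s₂²/n₂)²/(n₂-1)] ≈ 37.71
t = (x̄₁ - x̄₂) / SE = (48.78 - 55.81) / 4.3771 = -7.03 / 4.3771 = -1.606
p-value = 0.1166

Since p-value > α = 0.05, we fail to reject H₀.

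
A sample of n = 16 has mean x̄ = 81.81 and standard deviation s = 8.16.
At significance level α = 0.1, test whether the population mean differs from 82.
One-sample t-test:
H₀: μ = 82
H₁: μ ≠ 82
df = n - 1 = 15
t = (x̄ - μ₀) / (s/√n) = (81.81 - 82) / (8.16/√16) = -0.093
p-value = 0.9270

Since p-value > α = 0.1, we fail to reject H₀.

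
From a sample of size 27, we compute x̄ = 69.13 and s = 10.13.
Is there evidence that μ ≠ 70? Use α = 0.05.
One-sample t-test:
H₀: μ = 70
H₁: μ ≠ 70
df = n - 1 = 26
t = (x̄ - μ₀) / (s/√n) = (69.13 - 70) / (10.13/√27) = -0.446
p-value = 0.6591

Since p-value > α = 0.05, we fail to reject H₀.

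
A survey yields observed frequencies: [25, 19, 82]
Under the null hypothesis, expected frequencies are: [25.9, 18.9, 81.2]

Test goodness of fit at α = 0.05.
Chi-square goodness of fit test:
H₀: observed counts match expected distribution
H₁: observed counts differ from expected distribution
df = k - 1 = 2
χ² = Σ(O - E)²/E
   = (25 - 25.9)²/25.9 + (19 - 18.9)²/18.9 + (82 - 81.2)²/81.2
   = 0.031 + 0.001 + 0.008
   = 0.04
p-value = 0.9804

Since p-value > α = 0.05, we fail to reject H₀.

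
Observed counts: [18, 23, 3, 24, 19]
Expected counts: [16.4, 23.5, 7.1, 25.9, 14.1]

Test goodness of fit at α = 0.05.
Chi-square goodness of fit test:
H₀: observed counts match expected distribution
H₁: observed counts differ from expected distribution
df = k - 1 = 4
χ² = Σ(O - E)²/E
   = (18 - 16.4)²/16.4 + (23 - 23.5)²/23.5 + (3 - 7.1)²/7.1 + (24 - 25.9)²/25.9 + (19 - 14.1)²/14.1
   = 0.156 + 0.011 + 2.368 + 0.139 + 1.703
   = 4.38
p-value = 0.3574

Since p-value > α = 0.05, we fail to reject H₀.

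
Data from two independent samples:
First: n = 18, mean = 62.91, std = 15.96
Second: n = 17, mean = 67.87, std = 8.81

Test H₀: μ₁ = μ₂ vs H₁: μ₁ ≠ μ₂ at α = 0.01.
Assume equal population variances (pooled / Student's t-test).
Student's two-sample t-test (equal variances):
H₀: μ₁ = μ₂
H₁: μ₁ ≠ μ₂
df = n₁ + n₂ - 2 = 33
Pooled variance s_p² = [(n₁-1)s₁² + (n₂-1)s₂²] / (n₁ + n₂ - 2) = [(17)(15.96²) + (16)(8.81²)] / 33 = 168.8523
SE = √(s_p²(1/n₁ + 1/n₂)) = √(168.8523 × (1/18 + 1/17)) = 4.3947
t = (x̄₁ - x̄₂) / SE = (62.91 - 67.87) / 4.3947 = -4.96 / 4.3947 = -1.129
p-value = 0.2672

Since p-value > α = 0.01, we fail to reject H₀.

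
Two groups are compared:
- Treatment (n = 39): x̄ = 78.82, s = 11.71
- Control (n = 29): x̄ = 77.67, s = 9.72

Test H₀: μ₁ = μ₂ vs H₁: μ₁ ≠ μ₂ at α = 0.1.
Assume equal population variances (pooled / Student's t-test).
Student's two-sample t-test (equal variances):
H₀: μ₁ = μ₂
H₁: μ₁ ≠ μ₂
df = n₁ + n₂ - 2 = 66
Pooled variance s_p² = [(n₁-1)s₁² + (n₂-1)s₂²] / (n₁ + n₂ - 2) = [(38)(11.71²) + (28)(9.72²)] / 66 = 119.0320
SE = √(s_p²(1/n₁ + 1/n₂)) = √(119.0320 × (1/39 + 1/29)) = 2.6752
t = (x̄₁ - x̄₂) / SE = (78.82 - 77.67) / 2.6752 = 1.15 / 2.6752 = 0.430
p-value = 0.6687

Since p-value > α = 0.1, we fail to reject H₀.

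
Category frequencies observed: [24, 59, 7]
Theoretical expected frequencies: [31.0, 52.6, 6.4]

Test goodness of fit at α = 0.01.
Chi-square goodness of fit test:
H₀: observed counts match expected distribution
H₁: observed counts differ from expected distribution
df = k - 1 = 2
χ² = Σ(O - E)²/E
   = (24 - 31.0)²/31.0 + (59 - 52.6)²/52.6 + (7 - 6.4)²/6.4
   = 1.581 + 0.779 + 0.056
   = 2.42
p-value = 0.2989

Since p-value > α = 0.01, we fail to reject H₀.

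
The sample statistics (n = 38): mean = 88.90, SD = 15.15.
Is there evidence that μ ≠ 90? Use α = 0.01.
One-sample t-test:
H₀: μ = 90
H₁: μ ≠ 90
df = n - 1 = 37
t = (x̄ - μ₀) / (s/√n) = (88.90 - 90) / (15.15/√38) = -0.448
p-value = 0.6571

Since p-value > α = 0.01, we fail to reject H₀.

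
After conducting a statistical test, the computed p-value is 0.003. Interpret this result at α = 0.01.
Since p = 0.003 < α = 0.01, reject H₀.
There is sufficient evidence to reject the null hypothesis; the result is statistically significant at the 0.01 level.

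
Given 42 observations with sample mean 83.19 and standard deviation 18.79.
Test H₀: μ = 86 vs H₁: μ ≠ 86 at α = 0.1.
One-sample t-test:
H₀: μ = 86
H₁: μ ≠ 86
df = n - 1 = 41
t = (x̄ - μ₀) / (s/√n) = (83.19 - 86) / (18.79/√42) = -0.969
p-value = 0.3381

Since p-value > α = 0.1, we fail to reject H₀.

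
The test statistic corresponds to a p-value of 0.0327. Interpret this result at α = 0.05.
Since p = 0.0327 < α = 0.05, reject H₀.
There is sufficient evidence to reject the null hypothesis; the result is statistically significant at the 0.05 level.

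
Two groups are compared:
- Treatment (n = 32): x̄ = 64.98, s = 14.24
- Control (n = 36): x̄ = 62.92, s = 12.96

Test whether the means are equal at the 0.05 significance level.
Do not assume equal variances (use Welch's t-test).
Welch's two-sample t-test:
H₀: μ₁ = μ₂
H₁: μ₁ ≠ μ₂
s₁²/n₁ = 14.24²/32 = 6.3368,  s₂²/n₂ = 12.96²/36 = 4.6656
SE = √(s₁²/n₁ + s₂²/n₂) = √(6.3368 + 4.6656) = 3.3170
df (Welch-Satterthwaite) = (s₁²/n₁ + s₂²/n₂)² / [(s₁²/n₁)²/(n₁-1) + (s₂²/n₂)²/(n₂-1)] ≈ 63.14
t = (x̄₁ - x̄₂) / SE = (64.98 - 62.92) / 3.3170 = 2.06 / 3.3170 = 0.621
p-value = 0.5368

Since p-value > α = 0.05, we fail to reject H₀.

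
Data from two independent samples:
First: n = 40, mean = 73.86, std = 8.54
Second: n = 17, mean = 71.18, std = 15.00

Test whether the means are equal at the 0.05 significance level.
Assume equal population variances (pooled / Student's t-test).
Student's two-sample t-test (equal variances):
H₀: μ₁ = μ₂
H₁: μ₁ ≠ μ₂
df = n₁ + n₂ - 2 = 55
Pooled variance s_p² = [(n₁-1)s₁² + (n₂-1)s₂²] / (n₁ + n₂ - 2) = [(39)(8.54²) + (16)(15.00²)] / 55 = 117.1697
SE = √(s_p²(1/n₁ + 1/n₂)) = √(117.1697 × (1/40 + 1/17)) = 3.1339
t = (x̄₁ - x̄₂) / SE = (73.86 - 71.18) / 3.1339 = 2.68 / 3.1339 = 0.855
p-value = 0.3962

Since p-value > α = 0.05, we fail to reject H₀.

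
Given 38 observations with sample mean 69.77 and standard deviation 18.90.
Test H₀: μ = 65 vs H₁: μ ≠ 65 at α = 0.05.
One-sample t-test:
H₀: μ = 65
H₁: μ ≠ 65
df = n - 1 = 37
t = (x̄ - μ₀) / (s/√n) = (69.77 - 65) / (18.90/√38) = 1.556
p-value = 0.1283

Since p-value > α = 0.05, we fail to reject H₀.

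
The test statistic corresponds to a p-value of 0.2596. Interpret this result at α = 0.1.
Since p = 0.2596 > α = 0.1, fail to reject H₀.
There is insufficient evidence to reject the null hypothesis; the result is not statistically significant at the 0.1 level.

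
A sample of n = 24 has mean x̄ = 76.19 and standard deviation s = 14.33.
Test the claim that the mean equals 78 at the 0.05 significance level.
One-sample t-test:
H₀: μ = 78
H₁: μ ≠ 78
df = n - 1 = 23
t = (x̄ - μ₀) / (s/√n) = (76.19 - 78) / (14.33/√24) = -0.619
p-value = 0.5421

Since p-value > α = 0.05, we fail to reject H₀.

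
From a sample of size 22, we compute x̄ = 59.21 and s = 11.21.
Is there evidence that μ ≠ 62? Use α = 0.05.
One-sample t-test:
H₀: μ = 62
H₁: μ ≠ 62
df = n - 1 = 21
t = (x̄ - μ₀) / (s/√n) = (59.21 - 62) / (11.21/√22) = -1.167
p-value = 0.2561

Since p-value > α = 0.05, we fail to reject H₀.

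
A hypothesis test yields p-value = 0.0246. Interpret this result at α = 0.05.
Since p = 0.0246 < α = 0.05, reject H₀.
There is sufficient evidence to reject the null hypothesis; the result is statistically significant at the 0.05 level.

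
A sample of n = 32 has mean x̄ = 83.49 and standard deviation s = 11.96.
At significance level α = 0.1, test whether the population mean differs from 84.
One-sample t-test:
H₀: μ = 84
H₁: μ ≠ 84
df = n - 1 = 31
t = (x̄ - μ₀) / (s/√n) = (83.49 - 84) / (11.96/√32) = -0.241
p-value = 0.8110

Since p-value > α = 0.1, we fail to reject H₀.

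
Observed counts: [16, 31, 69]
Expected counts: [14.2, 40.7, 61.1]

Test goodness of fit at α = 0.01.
Chi-square goodness of fit test:
H₀: observed counts match expected distribution
H₁: observed counts differ from expected distribution
df = k - 1 = 2
χ² = Σ(O - E)²/E
   = (16 - 14.2)²/14.2 + (31 - 40.7)²/40.7 + (69 - 61.1)²/61.1
   = 0.228 + 2.312 + 1.021
   = 3.56
p-value = 0.1685

Since p-value > α = 0.01, we fail to reject H₀.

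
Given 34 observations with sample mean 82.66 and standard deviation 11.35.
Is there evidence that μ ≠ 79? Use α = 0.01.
One-sample t-test:
H₀: μ = 79
H₁: μ ≠ 79
df = n - 1 = 33
t = (x̄ - μ₀) / (s/√n) = (82.66 - 79) / (11.35/√34) = 1.880
p-value = 0.0689

Since p-value > α = 0.01, we fail to reject H₀.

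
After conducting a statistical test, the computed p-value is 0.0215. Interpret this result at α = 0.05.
Since p = 0.0215 < α = 0.05, reject H₀.
There is sufficient evidence to reject the null hypothesis; the result is statistically significant at the 0.05 level.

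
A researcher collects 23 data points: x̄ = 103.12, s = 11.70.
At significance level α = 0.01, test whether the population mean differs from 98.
One-sample t-test:
H₀: μ = 98
H₁: μ ≠ 98
df = n - 1 = 22
t = (x̄ - μ₀) / (s/√n) = (103.12 - 98) / (11.70/√23) = 2.099
p-value = 0.0475

Since p-value > α = 0.01, we fail to reject H₀.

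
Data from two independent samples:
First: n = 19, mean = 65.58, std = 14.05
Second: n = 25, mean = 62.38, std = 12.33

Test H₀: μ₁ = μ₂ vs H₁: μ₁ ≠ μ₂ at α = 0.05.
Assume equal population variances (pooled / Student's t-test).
Student's two-sample t-test (equal variances):
H₀: μ₁ = μ₂
H₁: μ₁ ≠ μ₂
df = n₁ + n₂ - 2 = 42
Pooled variance s_p² = [(n₁-1)s₁² + (n₂-1)s₂²] / (n₁ + n₂ - 2) = [(18)(14.05²) + (24)(12.33²)] / 42 = 171.4747
SE = √(s_p²(1/n₁ + 1/n₂)) = √(171.4747 × (1/19 + 1/25)) = 3.9855
t = (x̄₁ - x̄₂) / SE = (65.58 - 62.38) / 3.9855 = 3.20 / 3.9855 = 0.803
p-value = 0.4265

Since p-value > α = 0.05, we fail to reject H₀.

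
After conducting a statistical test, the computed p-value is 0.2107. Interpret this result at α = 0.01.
Since p = 0.2107 > α = 0.01, fail to reject H₀.
There is insufficient evidence to reject the null hypothesis; the result is not statistically significant at the 0.01 level.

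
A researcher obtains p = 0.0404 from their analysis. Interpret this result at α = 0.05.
Since p = 0.0404 < α = 0.05, reject H₀.
There is sufficient evidence to reject the null hypothesis; the result is statistically significant at the 0.05 level.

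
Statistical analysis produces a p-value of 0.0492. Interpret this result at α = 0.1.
Since p = 0.0492 < α = 0.1, reject H₀.
There is sufficient evidence to reject the null hypothesis; the result is statistically significant at the 0.1 level.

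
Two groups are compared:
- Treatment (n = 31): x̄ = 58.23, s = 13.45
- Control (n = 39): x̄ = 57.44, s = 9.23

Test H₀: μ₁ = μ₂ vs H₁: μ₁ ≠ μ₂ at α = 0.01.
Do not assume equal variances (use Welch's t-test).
Welch's two-sample t-test:
H₀: μ₁ = μ₂
H₁: μ₁ ≠ μ₂
s₁²/n₁ = 13.45²/31 = 5.8356,  s₂²/n₂ = 9.23²/39 = 2.1844
SE = √(s₁²/n₁ + s₂²/n₂) = √(5.8356 + 2.1844) = 2.8320
df (Welch-Satterthwaite) = (s₁²/n₁ + s₂²/n₂)² / [(s₁²/n₁)²/(n₁-1) + (s₂²/n₂)²/(n₂-1)] ≈ 51.02
t = (x̄₁ - x̄₂) / SE = (58.23 - 57.44) / 2.8320 = 0.79 / 2.8320 = 0.279
p-value = 0.7814

Since p-value > α = 0.01, we fail to reject H₀.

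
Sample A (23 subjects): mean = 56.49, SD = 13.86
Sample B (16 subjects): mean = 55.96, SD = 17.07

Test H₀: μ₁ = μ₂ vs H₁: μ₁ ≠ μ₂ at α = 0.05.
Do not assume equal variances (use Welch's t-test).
Welch's two-sample t-test:
H₀: μ₁ = μ₂
H₁: μ₁ ≠ μ₂
s₁²/n₁ = 13.86²/23 = 8.3522,  s₂²/n₂ = 17.07²/16 = 18.2116
SE = √(s₁²/n₁ + s₂²/n₂) = √(8.3522 + 18.2116) = 5.1540
df (Welch-Satterthwaite) = (s₁²/n₁ + s₂²/n₂)² / [(s₁²/n₁)²/(n₁-1) + (s₂²/n₂)²/(n₂-1)] ≈ 27.91
t = (x̄₁ - x̄₂) / SE = (56.49 - 55.96) / 5.1540 = 0.53 / 5.1540 = 0.103
p-value = 0.9188

Since p-value > α = 0.05, we fail to reject H₀.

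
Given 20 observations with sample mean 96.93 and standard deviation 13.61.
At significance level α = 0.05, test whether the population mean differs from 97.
One-sample t-test:
H₀: μ = 97
H₁: μ ≠ 97
df = n - 1 = 19
t = (x̄ - μ₀) / (s/√n) = (96.93 - 97) / (13.61/√20) = -0.023
p-value = 0.9819

Since p-value > α = 0.05, we fail to reject H₀.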